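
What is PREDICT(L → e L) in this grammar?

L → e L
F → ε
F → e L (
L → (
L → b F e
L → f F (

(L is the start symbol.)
PREDICT(L → e L) = (FIRST(RHS) \ {ε}) ∪ (FOLLOW(L) if ε ∈ FIRST(RHS), i.e. RHS ⇒* ε)
FIRST(e L) = { 'e' }
ε ∉ FIRST(e L), so FOLLOW(L) is not added.
PREDICT(L → e L) = { 'e' }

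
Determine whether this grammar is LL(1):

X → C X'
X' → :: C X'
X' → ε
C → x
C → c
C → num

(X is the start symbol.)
A grammar is LL(1) if for each non-terminal N with multiple productions, the predict sets of those productions are pairwise disjoint, where PREDICT(N → α) = (FIRST(α) \ {ε}) ∪ (FOLLOW(N) if α ⇒* ε).

Relevant sets:
  FOLLOW(X') = { $ }

For X':
  PREDICT(X' → :: C X') = { '::' }
  PREDICT(X' → ε) = { $ }
For C:
  PREDICT(C → x) = { 'x' }
  PREDICT(C → c) = { 'c' }
  PREDICT(C → num) = { 'num' }
X has a single production, so nothing to check there.

All predict sets are disjoint. The grammar IS LL(1).

Answer: Yes, the grammar is LL(1).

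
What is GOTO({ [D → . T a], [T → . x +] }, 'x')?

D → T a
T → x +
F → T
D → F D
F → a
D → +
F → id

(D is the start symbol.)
GOTO(I, 'x') = CLOSURE({ [A → αX.β] : [A → α.Xβ] ∈ I, X = 'x' })

Items with dot before 'x', with the dot advanced:
  [T → . x +] → [T → x . +]
Closure adds nothing (no advanced item has the dot before a non-terminal).

GOTO = { [T → x . +] }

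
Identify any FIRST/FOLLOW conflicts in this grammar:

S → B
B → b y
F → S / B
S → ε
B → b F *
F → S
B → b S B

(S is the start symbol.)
Yes. S → B with FOLLOW(S) on { 'b' }

A FIRST/FOLLOW conflict occurs when a non-terminal N has a nullable alternative N → β (β ⇒* ε) and another alternative N → α with FIRST(α) ∩ FOLLOW(N) ≠ ∅: on such a lookahead the parser cannot decide between expanding α and letting N vanish via β.

Nullable non-terminals: F, S.
FIRST sets used below: FIRST(S) = { 'b', ε }, FIRST(B) = { 'b' }

F: nullable alternative(s) F → S; FOLLOW(F) = { '*' }
  F → S / B: FIRST \ {ε} = { '/', 'b' } — disjoint from FOLLOW(F)
  F → S: FIRST \ {ε} = { 'b' } — this is the only nullable alternative, skip

S: nullable alternative(s) S → ε; FOLLOW(S) = { $, '*', '/', 'b' }
  S → B: FIRST \ {ε} = { 'b' } — overlaps FOLLOW(S) on { 'b' }: CONFLICT
  S → ε: FIRST \ {ε} = { } — this is the only nullable alternative, skip

B has no nullable alternative, so no FIRST/FOLLOW check is needed there.

So the grammar has 1 FIRST/FOLLOW conflict (marked CONFLICT above).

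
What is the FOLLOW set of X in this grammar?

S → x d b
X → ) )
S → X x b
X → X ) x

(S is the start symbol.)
To compute FOLLOW(X), find every occurrence of X on a right-hand side N → α X β: add FIRST(β) \ {ε}, and if β is empty or nullable also add FOLLOW(N). Iterate to a fixed point.

In S → X x b: X is followed by x b, add FIRST(x b) \ {ε} = { 'x' }
In X → X ) x: X is followed by ')' x, add FIRST(')' x) \ {ε} = { ')' }

Taking the union: FOLLOW(X) = { ')', 'x' }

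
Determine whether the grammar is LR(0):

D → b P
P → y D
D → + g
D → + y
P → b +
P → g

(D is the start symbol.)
Yes, the grammar is LR(0)

Augment with D' → D and build the canonical LR(0) collection (I0 = CLOSURE({[D' → . D]}), then GOTO on every symbol after a dot until no new states appear). It has 12 states:
  I0: { [D → . + g], [D → . + y], [D → . b P], [D' → . D] }  — shift
  I1: { [D → + . g], [D → + . y] }  — shift
  I2: { [D' → D .] }  — accept
  I3: { [D → b . P], [P → . b +], [P → . g], [P → . y D] }  — shift
  I4: { [D → b P .] }  — reduce
  I5: { [P → b . +] }  — shift
  I6: { [P → g .] }  — reduce
  I7: { [D → . + g], [D → . + y], [D → . b P], [P → y . D] }  — shift
  I8: { [P → y D .] }  — reduce
  I9: { [P → b + .] }  — reduce
  I10: { [D → + g .] }  — reduce
  I11: { [D → + y .] }  — reduce

Every state is either a pure shift/goto state or contains exactly one complete item and nothing to shift — no conflicts. The grammar is LR(0).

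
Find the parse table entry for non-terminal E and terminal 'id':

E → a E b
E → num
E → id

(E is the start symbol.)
E → id

To find M[E, 'id'], we find productions for E where 'id' is in the predict set (PREDICT(N → α) = (FIRST(α) \ {ε}) ∪ (FOLLOW(N) if α ⇒* ε)).

E → a E b: PREDICT = { 'a' }
E → num: PREDICT = { 'num' }
E → id: PREDICT = { 'id' }
  'id' is in predict set, so this production goes in M[E, 'id']

M[E, 'id'] = E → id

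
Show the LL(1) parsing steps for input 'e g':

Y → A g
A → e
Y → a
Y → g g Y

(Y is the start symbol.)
Stack is shown with the top on the left.

Stack  Input  Action
--------------------
Y $    e g $  output Y → A g
A g $  e g $  output A → e
e g $  e g $  match 'e'
g $    g $    match 'g'
$      $      accept

The string is accepted.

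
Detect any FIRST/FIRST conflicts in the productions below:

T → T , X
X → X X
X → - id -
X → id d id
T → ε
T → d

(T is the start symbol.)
Yes. T → T ',' X / T → d on { 'd' }; X → X X / X → '-' id '-' on { '-' }; X → X X / X → id d id on { 'id' }

A FIRST/FIRST conflict occurs when two productions N → α and N → β for the same non-terminal have FIRST(α) ∩ FIRST(β) ≠ ∅ (with ε ∈ FIRST of a nullable right-hand side, so two nullable alternatives also conflict).

FIRST sets of the non-terminals at (or reachable through a nullable prefix from) the front of some alternative:
  FIRST(T) = { ',', 'd', ε }
  FIRST(X) = { '-', 'id' }

Productions for T:
  T → T , X: FIRST = { ',', 'd' }
  T → ε: FIRST = { ε }
  T → d: FIRST = { 'd' }
Productions for X:
  X → X X: FIRST = { '-', 'id' }
  X → - id -: FIRST = { '-' }
  X → id d id: FIRST = { 'id' }

Conflict for T: T → T , X and T → d
  Overlap: { 'd' }
Conflict for X: X → X X and X → - id -
  Overlap: { '-' }
Conflict for X: X → X X and X → id d id
  Overlap: { 'id' }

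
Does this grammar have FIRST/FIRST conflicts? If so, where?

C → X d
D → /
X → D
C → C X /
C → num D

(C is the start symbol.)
A FIRST/FIRST conflict occurs when two productions N → α and N → β for the same non-terminal have FIRST(α) ∩ FIRST(β) ≠ ∅ (with ε ∈ FIRST of a nullable right-hand side, so two nullable alternatives also conflict).

FIRST sets of the non-terminals at (or reachable through a nullable prefix from) the front of some alternative:
  FIRST(X) = { '/' }
  FIRST(C) = { '/', 'num' }

Productions for C:
  C → X d: FIRST = { '/' }
  C → C X /: FIRST = { '/', 'num' }
  C → num D: FIRST = { 'num' }
D, X have only one production, so no FIRST/FIRST conflict is possible there.

Conflict for C: C → X d and C → C X /
  Overlap: { '/' }
Conflict for C: C → C X / and C → num D
  Overlap: { 'num' }

Answer: Yes. C → X d / C → C X '/' on { '/' }; C → C X '/' / C → num D on { 'num' }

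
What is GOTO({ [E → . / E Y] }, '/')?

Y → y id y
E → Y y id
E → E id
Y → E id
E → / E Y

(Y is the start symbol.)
{ [E → . / E Y], [E → . E id], [E → . Y y id], [E → / . E Y], [Y → . E id], [Y → . y id y] }

GOTO(I, '/') = CLOSURE({ [A → αX.β] : [A → α.Xβ] ∈ I, X = '/' })

Items with dot before '/', with the dot advanced:
  [E → . / E Y] → [E → / . E Y]
Closure of the advanced items:
  [E → / . E Y] has the dot before E: add [E → . Y y id], [E → . E id], [E → . / E Y]
  [E → . Y y id] has the dot before Y: add [Y → . y id y], [Y → . E id]

GOTO = { [E → . / E Y], [E → . E id], [E → . Y y id], [E → / . E Y], [Y → . E id], [Y → . y id y] }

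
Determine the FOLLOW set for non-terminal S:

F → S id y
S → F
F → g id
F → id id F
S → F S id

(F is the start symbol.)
In F → S id y: S is followed by id y, add FIRST(id y) \ {ε} = { 'id' }
In S → F S id: S is followed by id, add FIRST(id) \ {ε} = { 'id' }

Taking the union: FOLLOW(S) = { 'id' }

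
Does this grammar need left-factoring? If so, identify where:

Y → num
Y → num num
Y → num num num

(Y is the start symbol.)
Left-factoring is needed when two productions for the same non-terminal
share a common prefix on the right-hand side.

Productions for Y:
  Y → num
  Y → num num
  Y → num num num

Found common prefix 'num' in productions for Y

Answer: Yes, Y has productions with common prefix 'num'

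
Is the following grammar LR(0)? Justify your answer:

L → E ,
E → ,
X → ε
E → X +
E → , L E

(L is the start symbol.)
A grammar is LR(0) if no state in the canonical LR(0) collection has:
  - both a shift item (dot before a terminal) and a complete item (shift-reduce conflict), or
  - two or more complete items (reduce-reduce conflict; the accept item [L' → L .] counts as a complete item here).

Augment with L' → L and build the canonical LR(0) collection (I0 = CLOSURE({[L' → . L]}), then GOTO on every symbol after a dot until no new states appear). It has 9 states:
  I0: { [E → . , L E], [E → . ,], [E → . X +], [L → . E ,], [L' → . L], [X → .] }  — shift, reduce
  I1: { [E → , . L E], [E → , .], [E → . , L E], [E → . ,], [E → . X +], [L → . E ,], [X → .] }  — shift, 2 reduces
  I2: { [L → E . ,] }  — shift
  I3: { [L' → L .] }  — accept
  I4: { [E → X . +] }  — shift
  I5: { [E → X + .] }  — reduce
  I6: { [L → E , .] }  — reduce
  I7: { [E → , L . E], [E → . , L E], [E → . ,], [E → . X +], [X → .] }  — shift, reduce
  I8: { [E → , L E .] }  — reduce

Conflict in state I0:
  Shift-reduce conflict between [X → .] and [E → . ,]
So the grammar is NOT LR(0).

Answer: No. Shift-reduce conflict between [X → .] and [E → . ,]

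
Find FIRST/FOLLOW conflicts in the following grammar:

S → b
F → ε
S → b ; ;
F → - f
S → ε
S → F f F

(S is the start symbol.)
A FIRST/FOLLOW conflict occurs when a non-terminal N has a nullable alternative N → β (β ⇒* ε) and another alternative N → α with FIRST(α) ∩ FOLLOW(N) ≠ ∅: on such a lookahead the parser cannot decide between expanding α and letting N vanish via β.

Nullable non-terminals: F, S.
FIRST sets used below: FIRST(F) = { '-', ε }

F: nullable alternative(s) F → ε; FOLLOW(F) = { $, 'f' }
  F → ε: FIRST \ {ε} = { } — this is the only nullable alternative, skip
  F → - f: FIRST \ {ε} = { '-' } — disjoint from FOLLOW(F)

S: nullable alternative(s) S → ε; FOLLOW(S) = { $ }
  S → b: FIRST \ {ε} = { 'b' } — disjoint from FOLLOW(S)
  S → b ; ;: FIRST \ {ε} = { 'b' } — disjoint from FOLLOW(S)
  S → ε: FIRST \ {ε} = { } — this is the only nullable alternative, skip
  S → F f F: FIRST \ {ε} = { '-', 'f' } — disjoint from FOLLOW(S)

No FIRST/FOLLOW conflicts found.

Answer: No FIRST/FOLLOW conflicts.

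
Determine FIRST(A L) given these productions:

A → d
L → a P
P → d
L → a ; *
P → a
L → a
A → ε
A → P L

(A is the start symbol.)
{ 'a', 'd' }

FIRST sets of the non-terminals involved (from the grammar, by fixed-point iteration):
  FIRST(A) = { 'a', 'd', ε }
  FIRST(L) = { 'a' }

To compute FIRST(A L), process the symbols left to right:
Symbol A is a non-terminal. Add FIRST(A) \ {ε} = { 'a', 'd' }
A is nullable (ε ∈ FIRST(A)), continue to the next symbol.
Symbol L is a non-terminal. Add FIRST(L) \ {ε} = { 'a' }
L is not nullable (ε ∉ FIRST(L)), so stop here.
FIRST(A L) = { 'a', 'd' }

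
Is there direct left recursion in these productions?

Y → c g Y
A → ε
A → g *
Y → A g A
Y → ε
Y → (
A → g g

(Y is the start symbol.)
Direct left recursion occurs when N → N α for some non-terminal N (the right-hand side begins with the left-hand side itself).

Y → c g Y: starts with c
A → ε: starts with ε
A → g *: starts with g
Y → A g A: starts with A
Y → ε: starts with ε
Y → (: starts with '('
A → g g: starts with g

No direct left recursion found.

Answer: No direct left recursion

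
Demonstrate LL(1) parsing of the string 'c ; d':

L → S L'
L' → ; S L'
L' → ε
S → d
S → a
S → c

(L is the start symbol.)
LL(1) parsing maintains a stack (initially the start symbol over $) and the input. At each step: if the stack top is a terminal, match it against the current input token; if it is a non-terminal N, replace it with the RHS of M[N, lookahead] (the unique production whose predict set contains the lookahead).

Stack is shown with the top on the left.

Stack     Input    Action
-------------------------
L $       c ; d $  output L → S L'
S L' $    c ; d $  output S → c
c L' $    c ; d $  match 'c'
L' $      ; d $    output L' → ; S L'
; S L' $  ; d $    match ';'
S L' $    d $      output S → d
d L' $    d $      match 'd'
L' $      $        output L' → ε
$         $        accept

The string is accepted.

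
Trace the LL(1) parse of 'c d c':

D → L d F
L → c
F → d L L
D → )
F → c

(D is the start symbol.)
Stack is shown with the top on the left.

Stack    Input    Action
------------------------
D $      c d c $  output D → L d F
L d F $  c d c $  output L → c
c d F $  c d c $  match 'c'
d F $    d c $    match 'd'
F $      c $      output F → c
c $      c $      match 'c'
$        $        accept

The string is accepted.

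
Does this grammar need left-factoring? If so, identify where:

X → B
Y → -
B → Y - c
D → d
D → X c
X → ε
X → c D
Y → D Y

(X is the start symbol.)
Left-factoring is needed when two productions for the same non-terminal
share a common prefix on the right-hand side.

Productions for X:
  X → B
  X → ε
  X → c D
Productions for Y:
  Y → -
  Y → D Y
Productions for D:
  D → d
  D → X c

No common prefixes found.

Answer: No, left-factoring is not needed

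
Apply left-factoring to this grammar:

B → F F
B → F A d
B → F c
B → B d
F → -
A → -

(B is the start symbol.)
Left-factoring transforms A → αβ₁ | αβ₂ into A → αA' and A' → β₁ | β₂
(α is the longest common prefix among the alternatives). Repeat until
no nonterminal has two alternatives with a common prefix.

Round 1: B has alternatives sharing prefix 'F'. Introduce B': B → F B'
  Add: B' → F
  Add: B' → A d
  Add: B' → c

No remaining common prefixes — done.

Resulting grammar:
B → F B'
B' → F
B' → A d
B' → c
B → B d
F → -
A → -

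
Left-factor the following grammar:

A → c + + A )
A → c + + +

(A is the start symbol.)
Left-factoring transforms A → αβ₁ | αβ₂ into A → αA' and A' → β₁ | β₂
(α is the longest common prefix among the alternatives). Repeat until
no nonterminal has two alternatives with a common prefix.

Round 1: A has alternatives sharing prefix 'c + +'. Introduce A': A → c + + A'
  Add: A' → A )
  Add: A' → +

No remaining common prefixes — done.

Resulting grammar:
A → c + + A'
A' → A )
A' → +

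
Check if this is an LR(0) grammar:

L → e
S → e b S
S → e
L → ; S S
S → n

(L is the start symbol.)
No. Shift-reduce conflict between [S → e .] and [S → e . b S]

Augment with L' → L and build the canonical LR(0) collection (I0 = CLOSURE({[L' → . L]}), then GOTO on every symbol after a dot until no new states appear). It has 10 states:
  I0: { [L → . ; S S], [L → . e], [L' → . L] }  — shift
  I1: { [L → ; . S S], [S → . e b S], [S → . e], [S → . n] }  — shift
  I2: { [L' → L .] }  — accept
  I3: { [L → e .] }  — reduce
  I4: { [L → ; S . S], [S → . e b S], [S → . e], [S → . n] }  — shift
  I5: { [S → e . b S], [S → e .] }  — shift, reduce
  I6: { [S → n .] }  — reduce
  I7: { [S → . e b S], [S → . e], [S → . n], [S → e b . S] }  — shift
  I8: { [S → e b S .] }  — reduce
  I9: { [L → ; S S .] }  — reduce

Conflict in state I5:
  Shift-reduce conflict between [S → e .] and [S → e . b S]
So the grammar is NOT LR(0).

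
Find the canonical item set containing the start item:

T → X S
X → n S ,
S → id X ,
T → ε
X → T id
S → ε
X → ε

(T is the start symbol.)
{ [T → . X S], [T → .], [T' → . T], [X → . T id], [X → . n S ,], [X → .] }

First, augment the grammar with T' → T
I₀ = CLOSURE({ [T' → . T] }):
  [T' → . T] has the dot before T: add [T → . X S], [T → .]
  [T → . X S] has the dot before X: add [X → . n S ,], [X → . T id], [X → .]
No further items can be added.

I₀ = { [T → . X S], [T → .], [T' → . T], [X → . T id], [X → . n S ,], [X → .] }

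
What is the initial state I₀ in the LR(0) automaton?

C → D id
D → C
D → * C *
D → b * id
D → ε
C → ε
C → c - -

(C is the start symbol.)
{ [C → . D id], [C → . c - -], [C → .], [C' → . C], [D → . * C *], [D → . C], [D → . b * id], [D → .] }

First, augment the grammar with C' → C
I₀ = CLOSURE({ [C' → . C] }):
  [C' → . C] has the dot before C: add [C → . D id], [C → .], [C → . c - -]
  [C → . D id] has the dot before D: add [D → . C], [D → . * C *], [D → . b * id], [D → .]
No further items can be added.

I₀ = { [C → . D id], [C → . c - -], [C → .], [C' → . C], [D → . * C *], [D → . C], [D → . b * id], [D → .] }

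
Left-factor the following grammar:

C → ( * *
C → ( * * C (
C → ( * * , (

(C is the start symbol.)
C → ( * * C'
C' → ε
C' → C (
C' → , (

Left-factoring transforms A → αβ₁ | αβ₂ into A → αA' and A' → β₁ | β₂
(α is the longest common prefix among the alternatives). Repeat until
no nonterminal has two alternatives with a common prefix.

Round 1: C has alternatives sharing prefix '( * *'. Introduce C': C → ( * * C'
  Add: C' → ε
  Add: C' → C (
  Add: C' → , (

No remaining common prefixes — done.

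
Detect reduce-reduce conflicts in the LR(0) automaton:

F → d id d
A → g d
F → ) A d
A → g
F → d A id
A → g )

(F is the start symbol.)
No reduce-reduce conflicts

A reduce-reduce conflict occurs when an LR(0) state has two complete items [A → α .] and [B → β .] — both call for a reduction, and with no lookahead the parser cannot choose between them.

Augment with F' → F and build the canonical LR(0) collection (I0 = CLOSURE({[F' → . F]}), then GOTO on every symbol after a dot until no new states appear). It has 13 states:
  I0: { [F → . ) A d], [F → . d A id], [F → . d id d], [F' → . F] }  — shift
  I1: { [A → . g )], [A → . g d], [A → . g], [F → ) . A d] }  — shift
  I2: { [F' → F .] }  — accept
  I3: { [A → . g )], [A → . g d], [A → . g], [F → d . A id], [F → d . id d] }  — shift
  I4: { [F → d A . id] }  — shift
  I5: { [A → g . )], [A → g . d], [A → g .] }  — shift, reduce
  I6: { [F → d id . d] }  — shift
  I7: { [F → d id d .] }  — reduce
  I8: { [A → g ) .] }  — reduce
  I9: { [A → g d .] }  — reduce
  I10: { [F → d A id .] }  — reduce
  I11: { [F → ) A . d] }  — shift
  I12: { [F → ) A d .] }  — reduce

No state contains more than one complete item.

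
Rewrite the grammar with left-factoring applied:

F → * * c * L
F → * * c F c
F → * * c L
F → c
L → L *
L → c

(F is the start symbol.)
F → * * c F'
F' → * L
F' → F c
F' → L
F → c
L → L *
L → c

Left-factoring transforms A → αβ₁ | αβ₂ into A → αA' and A' → β₁ | β₂
(α is the longest common prefix among the alternatives). Repeat until
no nonterminal has two alternatives with a common prefix.

Round 1: F has alternatives sharing prefix '* * c'. Introduce F': F → * * c F'
  Add: F' → * L
  Add: F' → F c
  Add: F' → L

No remaining common prefixes — done.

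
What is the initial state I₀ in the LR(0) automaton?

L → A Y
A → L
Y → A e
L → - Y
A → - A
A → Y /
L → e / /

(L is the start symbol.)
{ [A → . - A], [A → . L], [A → . Y /], [L → . - Y], [L → . A Y], [L → . e / /], [L' → . L], [Y → . A e] }

First, augment the grammar with L' → L
I₀ = CLOSURE({ [L' → . L] }):
  [L' → . L] has the dot before L: add [L → . A Y], [L → . - Y], [L → . e / /]
  [L → . A Y] has the dot before A: add [A → . L], [A → . - A], [A → . Y /]
  [A → . Y /] has the dot before Y: add [Y → . A e]
No further items can be added.

I₀ = { [A → . - A], [A → . L], [A → . Y /], [L → . - Y], [L → . A Y], [L → . e / /], [L' → . L], [Y → . A e] }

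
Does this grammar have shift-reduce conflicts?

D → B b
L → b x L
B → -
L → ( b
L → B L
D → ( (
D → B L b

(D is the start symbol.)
Yes — I8: [D → B b .] vs [L → b . x L]

A shift-reduce conflict occurs when an LR(0) state has both:
  - a complete (reduce) item [A → α .] (dot at the end), and
  - a shift item [B → β . c γ] (dot before a terminal).

Augment with D' → D and build the canonical LR(0) collection (I0 = CLOSURE({[D' → . D]}), then GOTO on every symbol after a dot until no new states appear). It has 16 states:
  I0: { [B → . -], [D → . ( (], [D → . B L b], [D → . B b], [D' → . D] }  — shift
  I1: { [D → ( . (] }  — shift
  I2: { [B → - .] }  — reduce
  I3: { [B → . -], [D → B . L b], [D → B . b], [L → . ( b], [L → . B L], [L → . b x L] }  — shift
  I4: { [D' → D .] }  — accept
  I5: { [L → ( . b] }  — shift
  I6: { [B → . -], [L → . ( b], [L → . B L], [L → . b x L], [L → B . L] }  — shift
  I7: { [D → B L . b] }  — shift
  I8: { [D → B b .], [L → b . x L] }  — shift, reduce
  I9: { [B → . -], [L → . ( b], [L → . B L], [L → . b x L], [L → b x . L] }  — shift
  I10: { [L → b x L .] }  — reduce
  I11: { [L → b . x L] }  — shift
  I12: { [D → B L b .] }  — reduce
  I13: { [L → B L .] }  — reduce
  I14: { [L → ( b .] }  — reduce
  I15: { [D → ( ( .] }  — reduce

I8 contains reduce item [D → B b .] and shift item [L → b . x L] — shift-reduce conflict.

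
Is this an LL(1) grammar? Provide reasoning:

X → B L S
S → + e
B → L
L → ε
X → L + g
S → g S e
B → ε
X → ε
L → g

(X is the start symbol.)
No. Predict set conflict for X: { '+', 'g' }

A grammar is LL(1) if for each non-terminal N with multiple productions, the predict sets of those productions are pairwise disjoint, where PREDICT(N → α) = (FIRST(α) \ {ε}) ∪ (FOLLOW(N) if α ⇒* ε).

Relevant sets:
  FIRST(B) = { 'g', ε }
  FIRST(L) = { 'g', ε }
  FIRST(S) = { '+', 'g' }
  FOLLOW(X) = { $ }
  FOLLOW(B) = { '+', 'g' }
  FOLLOW(L) = { '+', 'g' }

For X:
  PREDICT(X → B L S) = { '+', 'g' }
  PREDICT(X → L '+' g) = { '+', 'g' }
  PREDICT(X → ε) = { $ }
For S:
  PREDICT(S → '+' e) = { '+' }
  PREDICT(S → g S e) = { 'g' }
For B:
  PREDICT(B → L) = { '+', 'g' }
  PREDICT(B → ε) = { '+', 'g' }
For L:
  PREDICT(L → ε) = { '+', 'g' }
  PREDICT(L → g) = { 'g' }

Conflict found: Predict set conflict for X: { '+', 'g' }
The grammar is NOT LL(1).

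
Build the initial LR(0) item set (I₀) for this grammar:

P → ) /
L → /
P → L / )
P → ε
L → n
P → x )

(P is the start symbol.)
First, augment the grammar with P' → P
I₀ = CLOSURE({ [P' → . P] }):
  [P' → . P] has the dot before P: add [P → . ) /], [P → . L / )], [P → .], [P → . x )]
  [P → . L / )] has the dot before L: add [L → . /], [L → . n]
No further items can be added.

I₀ = { [L → . /], [L → . n], [P → . ) /], [P → . L / )], [P → . x )], [P → .], [P' → . P] }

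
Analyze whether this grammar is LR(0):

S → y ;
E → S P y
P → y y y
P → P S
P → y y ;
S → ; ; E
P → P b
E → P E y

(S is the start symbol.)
No. Shift-reduce conflict between [E → S P y .] and [S → y . ;]

A grammar is LR(0) if no state in the canonical LR(0) collection has:
  - both a shift item (dot before a terminal) and a complete item (shift-reduce conflict), or
  - two or more complete items (reduce-reduce conflict; the accept item [S' → S .] counts as a complete item here).

Augment with S' → S and build the canonical LR(0) collection (I0 = CLOSURE({[S' → . S]}), then GOTO on every symbol after a dot until no new states appear). It has 21 states:
  I0: { [S → . ; ; E], [S → . y ;], [S' → . S] }  — shift
  I1: { [S → ; . ; E] }  — shift
  I2: { [S' → S .] }  — accept
  I3: { [S → y . ;] }  — shift
  I4: { [S → y ; .] }  — reduce
  I5: { [E → . P E y], [E → . S P y], [P → . P S], [P → . P b], [P → . y y ;], [P → . y y y], [S → . ; ; E], [S → . y ;], [S → ; ; . E] }  — shift
  I6: { [S → ; ; E .] }  — reduce
  I7: { [E → . P E y], [E → . S P y], [E → P . E y], [P → . P S], [P → . P b], [P → . y y ;], [P → . y y y], [P → P . S], [P → P . b], [S → . ; ; E], [S → . y ;] }  — shift
  I8: { [E → S . P y], [P → . P S], [P → . P b], [P → . y y ;], [P → . y y y] }  — shift
  I9: { [P → y . y ;], [P → y . y y], [S → y . ;] }  — shift
  I10: { [P → y y . ;], [P → y y . y] }  — shift
  I11: { [P → y y ; .] }  — reduce
  I12: { [P → y y y .] }  — reduce
  I13: { [E → S P . y], [P → P . S], [P → P . b], [S → . ; ; E], [S → . y ;] }  — shift
  I14: { [P → y . y ;], [P → y . y y] }  — shift
  I15: { [P → P S .] }  — reduce
  I16: { [P → P b .] }  — reduce
  I17: { [E → S P y .], [S → y . ;] }  — shift, reduce
  I18: { [E → P E . y] }  — shift
  I19: { [E → S . P y], [P → . P S], [P → . P b], [P → . y y ;], [P → . y y y], [P → P S .] }  — shift, reduce
  I20: { [E → P E y .] }  — reduce

Conflict in state I17:
  Shift-reduce conflict between [E → S P y .] and [S → y . ;]
So the grammar is NOT LR(0).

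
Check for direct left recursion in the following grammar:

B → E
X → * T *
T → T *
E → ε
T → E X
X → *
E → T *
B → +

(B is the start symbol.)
Direct left recursion occurs when N → N α for some non-terminal N (the right-hand side begins with the left-hand side itself).

B → E: starts with E
X → * T *: starts with '*'
T → T *: LEFT RECURSIVE (starts with T)
E → ε: starts with ε
T → E X: starts with E
X → *: starts with '*'
E → T *: starts with T
B → +: starts with '+'

The grammar has direct left recursion on: T.

Answer: Yes, T is left-recursive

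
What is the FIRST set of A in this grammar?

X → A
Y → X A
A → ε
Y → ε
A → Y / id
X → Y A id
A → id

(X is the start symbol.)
{ '/', 'id', ε }

To compute FIRST(A), examine every production with A on the left-hand side, reading each right-hand side left to right until a non-nullable symbol is reached.

FIRST sets of the other non-terminals involved (by the same procedure, iterated to a fixed point):
  FIRST(Y) = { '/', 'id', ε }

From A → ε:
  - ε-production, so ε ∈ FIRST(A)
From A → Y / id:
  - Y is a non-terminal: add FIRST(Y) \ {ε} = { '/', 'id' }
    Y is nullable, so continue to the next symbol
  - '/' is a terminal: add '/' and stop
From A → id:
  - id is a terminal: add 'id' and stop

Collecting: FIRST(A) = { '/', 'id', ε }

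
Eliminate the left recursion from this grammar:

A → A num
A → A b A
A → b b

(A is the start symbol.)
A → b b A'
A' → num A'
A' → b A A'
A' → ε

A is directly left-recursive. The standard transformation for
  A → A α₁ | ... | A α_m | β₁ | ... | β_n
is
  A  → β₁ A' | ... | β_n A'
  A' → α₁ A' | ... | α_m A' | ε

A → b b becomes A → b b A'
A → A num becomes A' → num A'
A → A b A becomes A' → b A A'
Add A' → ε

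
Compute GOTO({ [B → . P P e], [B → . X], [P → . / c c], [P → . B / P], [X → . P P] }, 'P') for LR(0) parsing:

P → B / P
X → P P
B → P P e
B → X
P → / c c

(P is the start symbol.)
GOTO(I, 'P') = CLOSURE({ [A → αX.β] : [A → α.Xβ] ∈ I, X = 'P' })

Items with dot before 'P', with the dot advanced:
  [B → . P P e] → [B → P . P e]
  [X → . P P] → [X → P . P]
Closure of the advanced items:
  [B → P . P e] has the dot before P: add [P → . B / P], [P → . / c c]
  [P → . B / P] has the dot before B: add [B → . P P e], [B → . X]
  [B → . X] has the dot before X: add [X → . P P]

GOTO = { [B → . P P e], [B → . X], [B → P . P e], [P → . / c c], [P → . B / P], [X → . P P], [X → P . P] }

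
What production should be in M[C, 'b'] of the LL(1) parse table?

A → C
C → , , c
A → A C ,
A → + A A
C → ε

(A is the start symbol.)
Empty (error entry)

To find M[C, 'b'], we find productions for C where 'b' is in the predict set (PREDICT(N → α) = (FIRST(α) \ {ε}) ∪ (FOLLOW(N) if α ⇒* ε)).

Relevant sets:
  FOLLOW(C) = { $, '+', ',' }

C → , , c: PREDICT = { ',' }
C → ε: PREDICT = { $, '+', ',' }

M[C, 'b'] is empty (no production applies)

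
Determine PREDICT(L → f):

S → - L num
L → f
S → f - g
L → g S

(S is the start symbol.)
PREDICT(L → f) = (FIRST(RHS) \ {ε}) ∪ (FOLLOW(L) if ε ∈ FIRST(RHS), i.e. RHS ⇒* ε)
FIRST(f) = { 'f' }
ε ∉ FIRST(f), so FOLLOW(L) is not added.
PREDICT(L → f) = { 'f' }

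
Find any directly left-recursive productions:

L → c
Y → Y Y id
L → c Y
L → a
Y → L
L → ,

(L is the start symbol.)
Yes, Y is left-recursive

Direct left recursion occurs when N → N α for some non-terminal N (the right-hand side begins with the left-hand side itself).

L → c: starts with c
Y → Y Y id: LEFT RECURSIVE (starts with Y)
L → c Y: starts with c
L → a: starts with a
Y → L: starts with L
L → ,: starts with ','

The grammar has direct left recursion on: Y.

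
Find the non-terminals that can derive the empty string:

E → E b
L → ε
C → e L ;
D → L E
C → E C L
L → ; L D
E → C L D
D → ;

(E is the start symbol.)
ε-productions: L → ε
So L is immediately nullable.
No further non-terminal can be added: every production for the remaining non-terminals contains a terminal or a non-nullable non-terminal.
Nullable = { 'L' }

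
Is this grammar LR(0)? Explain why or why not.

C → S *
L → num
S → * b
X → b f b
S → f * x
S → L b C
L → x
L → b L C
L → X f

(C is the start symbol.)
Yes, the grammar is LR(0)

A grammar is LR(0) if no state in the canonical LR(0) collection has:
  - both a shift item (dot before a terminal) and a complete item (shift-reduce conflict), or
  - two or more complete items (reduce-reduce conflict; the accept item [C' → C .] counts as a complete item here).

Augment with C' → C and build the canonical LR(0) collection (I0 = CLOSURE({[C' → . C]}), then GOTO on every symbol after a dot until no new states appear). It has 21 states:
  I0: { [C → . S *], [C' → . C], [L → . X f], [L → . b L C], [L → . num], [L → . x], [S → . * b], [S → . L b C], [S → . f * x], [X → . b f b] }  — shift
  I1: { [S → * . b] }  — shift
  I2: { [C' → C .] }  — accept
  I3: { [S → L . b C] }  — shift
  I4: { [C → S . *] }  — shift
  I5: { [L → X . f] }  — shift
  I6: { [L → . X f], [L → . b L C], [L → . num], [L → . x], [L → b . L C], [X → . b f b], [X → b . f b] }  — shift
  I7: { [S → f . * x] }  — shift
  I8: { [L → num .] }  — reduce
  I9: { [L → x .] }  — reduce
  I10: { [S → f * . x] }  — shift
  I11: { [S → f * x .] }  — reduce
  I12: { [C → . S *], [L → . X f], [L → . b L C], [L → . num], [L → . x], [L → b L . C], [S → . * b], [S → . L b C], [S → . f * x], [X → . b f b] }  — shift
  I13: { [X → b f . b] }  — shift
  I14: { [X → b f b .] }  — reduce
  I15: { [L → b L C .] }  — reduce
  I16: { [L → X f .] }  — reduce
  I17: { [C → S * .] }  — reduce
  I18: { [C → . S *], [L → . X f], [L → . b L C], [L → . num], [L → . x], [S → . * b], [S → . L b C], [S → . f * x], [S → L b . C], [X → . b f b] }  — shift
  I19: { [S → L b C .] }  — reduce
  I20: { [S → * b .] }  — reduce

Every state is either a pure shift/goto state or contains exactly one complete item and nothing to shift — no conflicts. The grammar is LR(0).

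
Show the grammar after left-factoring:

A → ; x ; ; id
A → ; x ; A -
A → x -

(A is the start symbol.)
A → ; x ; A'
A' → ; id
A' → A -
A → x -

Left-factoring transforms A → αβ₁ | αβ₂ into A → αA' and A' → β₁ | β₂
(α is the longest common prefix among the alternatives). Repeat until
no nonterminal has two alternatives with a common prefix.

Round 1: A has alternatives sharing prefix '; x ;'. Introduce A': A → ; x ; A'
  Add: A' → ; id
  Add: A' → A -

No remaining common prefixes — done.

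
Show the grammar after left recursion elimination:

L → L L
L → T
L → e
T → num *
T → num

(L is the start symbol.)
L → T L'
L → e L'
L' → L L'
L' → ε
T → num *
T → num

L is directly left-recursive. The standard transformation for
  A → A α₁ | ... | A α_m | β₁ | ... | β_n
is
  A  → β₁ A' | ... | β_n A'
  A' → α₁ A' | ... | α_m A' | ε

L → T becomes L → T L'
L → e becomes L → e L'
L → L L becomes L' → L L'
Add L' → ε

Productions for other non-terminals are unchanged:
  T → num *
  T → num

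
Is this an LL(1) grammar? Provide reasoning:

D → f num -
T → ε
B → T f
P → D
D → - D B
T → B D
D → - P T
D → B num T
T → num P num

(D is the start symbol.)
No. Predict set conflict for D: { 'f' }

Relevant sets:
  FIRST(B) = { 'f', 'num' }
  FOLLOW(T) = { $, 'f', 'num' }

For D:
  PREDICT(D → f num '-') = { 'f' }
  PREDICT(D → '-' D B) = { '-' }
  PREDICT(D → '-' P T) = { '-' }
  PREDICT(D → B num T) = { 'f', 'num' }
For T:
  PREDICT(T → ε) = { $, 'f', 'num' }
  PREDICT(T → B D) = { 'f', 'num' }
  PREDICT(T → num P num) = { 'num' }
B, P have a single production, so nothing to check there.

Conflict found: Predict set conflict for D: { 'f' }
The grammar is NOT LL(1).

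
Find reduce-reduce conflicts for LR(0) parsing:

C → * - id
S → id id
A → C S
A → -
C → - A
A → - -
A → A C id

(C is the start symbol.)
Yes — I12: [A → - .] vs [A → - - .]

A reduce-reduce conflict occurs when an LR(0) state has two complete items [A → α .] and [B → β .] — both call for a reduction, and with no lookahead the parser cannot choose between them.

Augment with C' → C and build the canonical LR(0) collection (I0 = CLOSURE({[C' → . C]}), then GOTO on every symbol after a dot until no new states appear). It has 15 states:
  I0: { [C → . * - id], [C → . - A], [C' → . C] }  — shift
  I1: { [C → * . - id] }  — shift
  I2: { [A → . - -], [A → . -], [A → . A C id], [A → . C S], [C → - . A], [C → . * - id], [C → . - A] }  — shift
  I3: { [C' → C .] }  — accept
  I4: { [A → - . -], [A → - .], [A → . - -], [A → . -], [A → . A C id], [A → . C S], [C → - . A], [C → . * - id], [C → . - A] }  — shift, reduce
  I5: { [A → A . C id], [C → - A .], [C → . * - id], [C → . - A] }  — shift, reduce
  I6: { [A → C . S], [S → . id id] }  — shift
  I7: { [A → C S .] }  — reduce
  I8: { [S → id . id] }  — shift
  I9: { [S → id id .] }  — reduce
  I10: { [A → A C . id] }  — shift
  I11: { [A → A C id .] }  — reduce
  I12: { [A → - - .], [A → - . -], [A → - .], [A → . - -], [A → . -], [A → . A C id], [A → . C S], [C → - . A], [C → . * - id], [C → . - A] }  — shift, 2 reduces
  I13: { [C → * - . id] }  — shift
  I14: { [C → * - id .] }  — reduce

I12 contains complete items [A → - .], [A → - - .] — reduce-reduce conflict.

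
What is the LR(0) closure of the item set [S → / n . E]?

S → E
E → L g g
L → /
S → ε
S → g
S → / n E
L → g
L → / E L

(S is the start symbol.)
{ [E → . L g g], [L → . / E L], [L → . /], [L → . g], [S → / n . E] }

Start with: [S → / n . E]
  [S → / n . E] has the dot before E: add [E → . L g g]
  [E → . L g g] has the dot before L: add [L → . /], [L → . g], [L → . / E L]
No further items can be added.

CLOSURE = { [E → . L g g], [L → . / E L], [L → . /], [L → . g], [S → / n . E] }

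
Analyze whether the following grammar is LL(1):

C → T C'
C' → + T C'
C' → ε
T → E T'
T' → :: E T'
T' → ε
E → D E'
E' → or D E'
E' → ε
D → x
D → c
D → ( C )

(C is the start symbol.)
Yes, the grammar is LL(1).

Relevant sets:
  FOLLOW(C') = { $, ')' }
  FOLLOW(T') = { $, ')', '+' }
  FOLLOW(E') = { $, ')', '+', '::' }

For C':
  PREDICT(C' → '+' T C') = { '+' }
  PREDICT(C' → ε) = { $, ')' }
For T':
  PREDICT(T' → :: E T') = { '::' }
  PREDICT(T' → ε) = { $, ')', '+' }
For E':
  PREDICT(E' → or D E') = { 'or' }
  PREDICT(E' → ε) = { $, ')', '+', '::' }
For D:
  PREDICT(D → x) = { 'x' }
  PREDICT(D → c) = { 'c' }
  PREDICT(D → '(' C ')') = { '(' }
C, T, E have a single production, so nothing to check there.

All predict sets are disjoint. The grammar IS LL(1).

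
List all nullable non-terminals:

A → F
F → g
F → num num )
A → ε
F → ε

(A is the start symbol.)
{ 'A', 'F' }

A non-terminal is nullable if it can derive ε (the empty string): either it has an ε-production, or it has a production whose right-hand side consists entirely of nullable non-terminals.

ε-productions: A → ε, F → ε
So A, F are immediately nullable.
Every non-terminal is now nullable.
Nullable = { 'A', 'F' }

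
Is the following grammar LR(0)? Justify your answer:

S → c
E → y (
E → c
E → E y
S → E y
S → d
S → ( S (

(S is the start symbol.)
A grammar is LR(0) if no state in the canonical LR(0) collection has:
  - both a shift item (dot before a terminal) and a complete item (shift-reduce conflict), or
  - two or more complete items (reduce-reduce conflict; the accept item [S' → S .] counts as a complete item here).

Augment with S' → S and build the canonical LR(0) collection (I0 = CLOSURE({[S' → . S]}), then GOTO on every symbol after a dot until no new states appear). It has 11 states:
  I0: { [E → . E y], [E → . c], [E → . y (], [S → . ( S (], [S → . E y], [S → . c], [S → . d], [S' → . S] }  — shift
  I1: { [E → . E y], [E → . c], [E → . y (], [S → ( . S (], [S → . ( S (], [S → . E y], [S → . c], [S → . d] }  — shift
  I2: { [E → E . y], [S → E . y] }  — shift
  I3: { [S' → S .] }  — accept
  I4: { [E → c .], [S → c .] }  — 2 reduces
  I5: { [S → d .] }  — reduce
  I6: { [E → y . (] }  — shift
  I7: { [E → y ( .] }  — reduce
  I8: { [E → E y .], [S → E y .] }  — 2 reduces
  I9: { [S → ( S . (] }  — shift
  I10: { [S → ( S ( .] }  — reduce

Conflict in state I4:
  Reduce-reduce conflict: [E → c .] and [S → c .]
So the grammar is NOT LR(0).

Answer: No. Reduce-reduce conflict: [E → c .] and [S → c .]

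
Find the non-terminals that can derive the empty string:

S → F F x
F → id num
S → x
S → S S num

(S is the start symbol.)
None

A non-terminal is nullable if it can derive ε (the empty string): either it has an ε-production, or it has a production whose right-hand side consists entirely of nullable non-terminals.

There are no ε-productions, so no non-terminal can derive ε.
No non-terminals are nullable.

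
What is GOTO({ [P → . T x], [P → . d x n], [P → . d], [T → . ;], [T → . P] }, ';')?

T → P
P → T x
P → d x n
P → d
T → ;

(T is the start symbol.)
{ [T → ; .] }

GOTO(I, ';') = CLOSURE({ [A → αX.β] : [A → α.Xβ] ∈ I, X = ';' })

Items with dot before ';', with the dot advanced:
  [T → . ;] → [T → ; .]
Closure adds nothing (no advanced item has the dot before a non-terminal).

GOTO = { [T → ; .] }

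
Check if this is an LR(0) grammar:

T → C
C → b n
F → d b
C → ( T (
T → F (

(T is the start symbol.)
Yes, the grammar is LR(0)

A grammar is LR(0) if no state in the canonical LR(0) collection has:
  - both a shift item (dot before a terminal) and a complete item (shift-reduce conflict), or
  - two or more complete items (reduce-reduce conflict; the accept item [T' → T .] counts as a complete item here).

Augment with T' → T and build the canonical LR(0) collection (I0 = CLOSURE({[T' → . T]}), then GOTO on every symbol after a dot until no new states appear). It has 12 states:
  I0: { [C → . ( T (], [C → . b n], [F → . d b], [T → . C], [T → . F (], [T' → . T] }  — shift
  I1: { [C → ( . T (], [C → . ( T (], [C → . b n], [F → . d b], [T → . C], [T → . F (] }  — shift
  I2: { [T → C .] }  — reduce
  I3: { [T → F . (] }  — shift
  I4: { [T' → T .] }  — accept
  I5: { [C → b . n] }  — shift
  I6: { [F → d . b] }  — shift
  I7: { [F → d b .] }  — reduce
  I8: { [C → b n .] }  — reduce
  I9: { [T → F ( .] }  — reduce
  I10: { [C → ( T . (] }  — shift
  I11: { [C → ( T ( .] }  — reduce

Every state is either a pure shift/goto state or contains exactly one complete item and nothing to shift — no conflicts. The grammar is LR(0).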